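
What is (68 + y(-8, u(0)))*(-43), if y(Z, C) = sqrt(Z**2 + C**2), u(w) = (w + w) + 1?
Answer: -2924 - 43*sqrt(65) ≈ -3270.7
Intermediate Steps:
u(w) = 1 + 2*w (u(w) = 2*w + 1 = 1 + 2*w)
y(Z, C) = sqrt(C**2 + Z**2)
(68 + y(-8, u(0)))*(-43) = (68 + sqrt((1 + 2*0)**2 + (-8)**2))*(-43) = (68 + sqrt((1 + 0)**2 + 64))*(-43) = (68 + sqrt(1**2 + 64))*(-43) = (68 + sqrt(1 + 64))*(-43) = (68 + sqrt(65))*(-43) = -2924 - 43*sqrt(65)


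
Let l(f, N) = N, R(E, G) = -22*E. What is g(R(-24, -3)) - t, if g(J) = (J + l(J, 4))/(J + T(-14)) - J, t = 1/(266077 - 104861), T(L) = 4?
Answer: -84960833/161216 ≈ -527.00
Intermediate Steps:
t = 1/161216 ≈ 6.2029e-6
g(J) = 1 - J (g(J) = (J + 4)/(J + 4) - J = (4 + J)/(4 + J) - J = 1 - J)
g(R(-24, -3)) - t = (1 - (-22)*(-24)) - 1*1/161216 = (1 - 1*528) - 1/161216 = (1 - 528) - 1/161216 = -527 - 1/161216 = -84960833/161216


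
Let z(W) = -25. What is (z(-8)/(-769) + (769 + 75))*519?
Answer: 336862659/769 ≈ 4.3805e+5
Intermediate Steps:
(z(-8)/(-769) + (769 + 75))*519 = (-25/(-769) + (769 + 75))*519 = (-25*(-1/769) + 844)*519 = (25/769 + 844)*519 = (649061/769)*519 = 336862659/769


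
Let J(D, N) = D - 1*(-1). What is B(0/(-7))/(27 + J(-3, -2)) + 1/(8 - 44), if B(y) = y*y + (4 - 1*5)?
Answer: -61/900 ≈ -0.067778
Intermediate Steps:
J(D, N) = 1 + D (J(D, N) = D + 1 = 1 + D)
B(y) = -1 + y² (B(y) = y² + (4 - 5) = y² - 1 = -1 + y²)
B(0/(-7))/(27 + J(-3, -2)) + 1/(8 - 44) = (-1 + (0/(-7))²)/(27 + (1 - 3)) + 1/(8 - 44) = (-1 + (0*(-⅐))²)/(27 - 2) + 1/(-36) = (-1 + 0²)/25 - 1/36 = (-1 + 0)/25 - 1/36 = (1/25)*(-1) - 1/36 = -1/25 - 1/36 = -61/900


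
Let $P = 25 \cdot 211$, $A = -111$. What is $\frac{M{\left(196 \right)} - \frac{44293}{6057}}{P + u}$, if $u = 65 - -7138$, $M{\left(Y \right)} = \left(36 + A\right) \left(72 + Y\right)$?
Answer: $- \frac{121789993}{75579246} \approx -1.6114$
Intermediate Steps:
$M{\left(Y \right)} = -5400 - 75 Y$ ($M{\left(Y \right)} = \left(36 - 111\right) \left(72 + Y\right) = - 75 \left(72 + Y\right) = -5400 - 75 Y$)
$u = 7203$ ($u = 65 + 7138 = 7203$)
$P = 5275$
$\frac{M{\left(196 \right)} - \frac{44293}{6057}}{P + u} = \frac{\left(-5400 - 14700\right) - \frac{44293}{6057}}{5275 + 7203} = \frac{\left(-5400 - 14700\right) - \frac{44293}{6057}}{12478} = \left(-20100 - \frac{44293}{6057}\right) \frac{1}{12478} = \left(- \frac{121789993}{6057}\right) \frac{1}{12478} = - \frac{121789993}{75579246}$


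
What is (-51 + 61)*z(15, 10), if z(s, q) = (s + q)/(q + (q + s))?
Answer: 50/7 ≈ 7.1429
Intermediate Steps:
z(s, q) = (q + s)/(s + 2*q)
(-51 + 61)*z(15, 10) = (-51 + 61)*((10 + 15)/(15 + 2*10)) = 10*(25/(15 + 20)) = 10*(25/35) = 10*((1/35)*25) = 10*(5/7) = 50/7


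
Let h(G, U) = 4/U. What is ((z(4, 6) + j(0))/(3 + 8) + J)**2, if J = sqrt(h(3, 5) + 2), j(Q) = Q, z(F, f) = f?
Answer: 1874/605 + 12*sqrt(70)/55 ≈ 4.9230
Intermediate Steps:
J = sqrt(70)/5 (J = sqrt(4/5 + 2) = sqrt(14/5) = sqrt(70)/5 ≈ 1.6733)
((z(4, 6) + j(0))/(3 + 8) + J)**2 = ((6 + 0)/(3 + 8) + sqrt(70)/5)**2 = (6/11 + sqrt(70)/5)**2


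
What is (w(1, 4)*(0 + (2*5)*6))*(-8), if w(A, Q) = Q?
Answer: -1920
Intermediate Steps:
(w(1, 4)*(0 + (2*5)*6))*(-8) = (4*(0 + (2*5)*6))*(-8) = (4*(0 + 10*6))*(-8) = (4*(0 + 60))*(-8) = (4*60)*(-8) = 240*(-8) = -1920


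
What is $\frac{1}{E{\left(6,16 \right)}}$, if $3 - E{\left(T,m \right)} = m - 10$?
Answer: $- \frac{1}{3} \approx -0.33333$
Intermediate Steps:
$E{\left(T,m \right)} = 13 - m$ ($E{\left(T,m \right)} = 3 - \left(m - 10\right) = 3 - \left(-10 + m\right) = 13 - m$)
$\frac{1}{E{\left(6,16 \right)}} = \frac{1}{13 - 16} = \frac{1}{-3} = - \frac{1}{3}$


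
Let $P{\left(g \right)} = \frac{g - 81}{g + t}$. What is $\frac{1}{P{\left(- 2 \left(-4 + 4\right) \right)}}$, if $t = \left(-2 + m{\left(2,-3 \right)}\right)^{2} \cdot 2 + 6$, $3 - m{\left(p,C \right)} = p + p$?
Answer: $- \frac{8}{27} \approx -0.2963$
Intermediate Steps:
$m{\left(p,C \right)} = 3 - 2 p$ ($m{\left(p,C \right)} = 3 - \left(p + p\right) = 3 - 2 p$)
$t = 24$ ($t = \left(-2 + \left(3 - 4\right)\right)^{2} \cdot 2 + 6 = \left(-2 - 1\right)^{2} \cdot 2 + 6 = \left(-3\right)^{2} \cdot 2 + 6 = 9 \cdot 2 + 6 = 18 + 6 = 24$)
$P{\left(g \right)} = \frac{-81 + g}{24 + g}$ ($P{\left(g \right)} = \frac{g - 81}{g + 24} = \frac{-81 + g}{24 + g}$)
$\frac{1}{P{\left(- 2 \left(-4 + 4\right) \right)}} = \frac{1}{\frac{1}{24 - 2 \left(-4 + 4\right)} \left(-81 - 2 \left(-4 + 4\right)\right)} = \frac{1}{\frac{1}{24 - 0} \left(-81 - 0\right)} = \frac{1}{\frac{1}{24 + 0} \left(-81 + 0\right)} = \frac{1}{\frac{1}{24} \left(-81\right)} = \frac{1}{- \frac{27}{8}} = - \frac{8}{27}$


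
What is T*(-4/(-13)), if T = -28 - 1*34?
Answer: -248/13 ≈ -19.077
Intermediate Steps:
T = -62 (T = -28 - 34 = -62)
T*(-4/(-13)) = -(-248)/(-13) = -(-248)*(-1)/13 = -62*4/13 = -248/13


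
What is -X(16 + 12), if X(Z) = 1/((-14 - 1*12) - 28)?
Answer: 1/54 ≈ 0.018519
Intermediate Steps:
X(Z) = -1/54 (X(Z) = 1/((-14 - 12) - 28) = 1/(-26 - 28) = 1/(-54) = -1/54)
-X(16 + 12) = -1*(-1/54) = 1/54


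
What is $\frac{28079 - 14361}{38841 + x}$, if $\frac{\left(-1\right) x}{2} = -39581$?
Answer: $\frac{13718}{118003} \approx 0.11625$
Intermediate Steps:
$x = 79162$ ($x = \left(-2\right) \left(-39581\right) = 79162$)
$\frac{28079 - 14361}{38841 + x} = \frac{28079 - 14361}{38841 + 79162} = \frac{13718}{118003}$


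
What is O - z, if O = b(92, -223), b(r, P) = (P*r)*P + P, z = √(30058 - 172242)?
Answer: 4574845 - 2*I*√35546 ≈ 4.5748e+6 - 377.07*I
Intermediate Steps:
z = 2*I*√35546 (z = √(-142184) = 2*I*√35546 ≈ 377.07*I)
b(r, P) = P + r*P² (b(r, P) = r*P² + P = P + r*P²)
O = 4574845 (O = -223*(1 - 223*92) = -223*(1 - 20516) = -223*(-20515) = 4574845)
O - z = 4574845 - 2*I*√35546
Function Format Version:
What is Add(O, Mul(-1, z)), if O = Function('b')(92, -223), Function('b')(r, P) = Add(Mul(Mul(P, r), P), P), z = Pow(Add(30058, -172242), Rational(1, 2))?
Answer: Add(4574845, Mul(-2, I, Pow(35546, Rational(1, 2)))) ≈ Add(4.5748e+6, Mul(-377.07, I))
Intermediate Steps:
z = Mul(2, I, Pow(35546, Rational(1, 2))) (z = Pow(-142184, Rational(1, 2)) = Mul(2, I, Pow(35546, Rational(1, 2))) ≈ Mul(377.07, I))
Function('b')(r, P) = Add(P, Mul(r, Pow(P, 2))) (Function('b')(r, P) = Add(Mul(r, Pow(P, 2)), P) = Add(P, Mul(r, Pow(P, 2))))
O = 4574845 (O = Mul(-223, Add(1, Mul(-223, 92))) = Mul(-223, Add(1, -20516)) = Mul(-223, -20515) = 4574845)
Add(O, Mul(-1, z)) = Add(4574845, Mul(-1, Mul(2, I, Pow(35546, Rational(1, 2))))) = Add(4574845, Mul(-2, I, Pow(35546, Rational(1, 2))))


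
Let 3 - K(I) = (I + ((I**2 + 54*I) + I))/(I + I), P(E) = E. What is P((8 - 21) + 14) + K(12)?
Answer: -30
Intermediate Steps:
K(I) = 3 - (I**2 + 56*I)/(2*I) (K(I) = 3 - (I + ((I**2 + 54*I) + I))/(I + I) = 3 - (I + (I**2 + 55*I))/(2*I) = 3 - (I**2 + 56*I)*1/(2*I) = 3 - (I**2 + 56*I)/(2*I))
P((8 - 21) + 14) + K(12) = ((8 - 21) + 14) + (-25 - 1/2*12) = (-13 + 14) + (-25 - 6) = 1 - 31 = -30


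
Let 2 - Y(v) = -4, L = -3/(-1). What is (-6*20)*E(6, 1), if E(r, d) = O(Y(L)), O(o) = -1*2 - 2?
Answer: 480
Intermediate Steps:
L = 3 (L = -3*(-1) = -1*(-3) = 3)
Y(v) = 6 (Y(v) = 2 - 1*(-4) = 2 + 4 = 6)
O(o) = -4 (O(o) = -2 - 2 = -4)
E(r, d) = -4
(-6*20)*E(6, 1) = -6*20*(-4) = -120*(-4) = 480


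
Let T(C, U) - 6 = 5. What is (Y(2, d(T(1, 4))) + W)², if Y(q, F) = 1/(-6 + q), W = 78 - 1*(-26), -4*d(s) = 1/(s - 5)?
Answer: 172225/16 ≈ 10764.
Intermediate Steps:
T(C, U) = 11 (T(C, U) = 6 + 5 = 11)
d(s) = -1/(4*(-5 + s)) (d(s) = -1/(4*(s - 5)) = -1/(4*(-5 + s)))
W = 104 (W = 78 + 26 = 104)
(Y(2, d(T(1, 4))) + W)² = (1/(-6 + 2) + 104)² = (1/(-4) + 104)² = (-¼ + 104)² = (415/4)² = 172225/16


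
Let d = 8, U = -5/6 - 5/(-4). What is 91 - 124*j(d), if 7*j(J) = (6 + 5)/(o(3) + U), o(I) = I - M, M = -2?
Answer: 25037/455 ≈ 55.026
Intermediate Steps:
U = 5/12 (U = -5*⅙ - 5*(-¼) = -⅚ + 5/4 = 5/12 ≈ 0.41667)
o(I) = 2 + I (o(I) = I - 1*(-2) = I + 2 = 2 + I)
j(J) = 132/455 (j(J) = ((6 + 5)/((2 + 3) + 5/12))/7 = (11/(5 + 5/12))/7 = (11/(65/12))/7 = (11*(12/65))/7 = (⅐)*(132/65) = 132/455)
91 - 124*j(d) = 91 - 124*132/455 = 91 - 16368/455 = 25037/455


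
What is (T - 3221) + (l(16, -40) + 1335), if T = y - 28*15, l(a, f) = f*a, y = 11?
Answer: -2935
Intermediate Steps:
l(a, f) = a*f
T = -409 (T = 11 - 28*15 = 11 - 420 = -409)
(T - 3221) + (l(16, -40) + 1335) = (-409 - 3221) + (16*(-40) + 1335) = -3630 + (-640 + 1335) = -3630 + 695 = -2935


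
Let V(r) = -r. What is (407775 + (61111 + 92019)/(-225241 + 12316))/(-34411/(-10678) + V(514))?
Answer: -185424193423822/232262039385 ≈ -798.34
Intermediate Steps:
(407775 + (61111 + 92019)/(-225241 + 12316))/(-34411/(-10678) + V(514)) = (407775 + (61111 + 92019)/(-225241 + 12316))/(-34411/(-10678) - 1*514) = (407775 + 153130/(-212925))/(-34411*(-1/10678) - 514) = (407775 + 153130*(-1/212925))/(34411/10678 - 514) = (407775 - 30626/42585)/(-5454081/10678) = (17365067749/42585)*(-10678/5454081) = -185424193423822/232262039385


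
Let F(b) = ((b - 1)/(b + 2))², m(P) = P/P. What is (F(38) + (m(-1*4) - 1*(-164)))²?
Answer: 70420706161/2560000 ≈ 27508.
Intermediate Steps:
m(P) = 1
F(b) = (-1 + b)²/(2 + b)² (F(b) = ((-1 + b)/(2 + b))² = (-1 + b)²/(2 + b)²)
(F(38) + (m(-1*4) - 1*(-164)))² = ((-1 + 38)²/(2 + 38)² + (1 - 1*(-164)))² = (37²/40² + (1 + 164))² = (1369*(1/1600) + 165)² = (1369/1600 + 165)² = (265369/1600)² = 70420706161/2560000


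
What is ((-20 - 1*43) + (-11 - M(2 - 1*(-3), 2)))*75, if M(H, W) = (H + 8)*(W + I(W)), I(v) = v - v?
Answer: -7500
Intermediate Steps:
I(v) = 0
M(H, W) = W*(8 + H) (M(H, W) = (H + 8)*(W + 0) = (8 + H)*W = W*(8 + H))
((-20 - 1*43) + (-11 - M(2 - 1*(-3), 2)))*75 = ((-20 - 1*43) + (-11 - 2*(8 + (2 - 1*(-3)))))*75 = ((-20 - 43) + (-11 - 2*(8 + (2 + 3))))*75 = (-63 + (-11 - 2*(8 + 5)))*75 = (-63 + (-11 - 2*13))*75 = (-63 + (-11 - 1*26))*75 = (-63 + (-11 - 26))*75 = (-63 - 37)*75 = -100*75 = -7500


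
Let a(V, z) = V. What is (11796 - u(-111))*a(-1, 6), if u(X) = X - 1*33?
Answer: -11940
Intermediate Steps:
u(X) = -33 + X (u(X) = X - 33 = -33 + X)
(11796 - u(-111))*a(-1, 6) = (11796 - (-33 - 111))*(-1) = (11796 - 1*(-144))*(-1) = (11796 + 144)*(-1) = 11940*(-1) = -11940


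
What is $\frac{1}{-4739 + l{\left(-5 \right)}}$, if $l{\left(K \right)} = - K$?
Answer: $- \frac{1}{4734} \approx -0.00021124$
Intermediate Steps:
$\frac{1}{-4739 + l{\left(-5 \right)}} = \frac{1}{-4739 - -5} = \frac{1}{-4739 + 5} = \frac{1}{-4734} = - \frac{1}{4734}$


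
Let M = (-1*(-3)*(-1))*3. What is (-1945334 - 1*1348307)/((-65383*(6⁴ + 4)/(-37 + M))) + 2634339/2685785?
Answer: -1407717310757/1756046806550 ≈ -0.80164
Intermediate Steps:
M = -9 (M = (3*(-1))*3 = -3*3 = -9)
(-1945334 - 1*1348307)/((-65383*(6⁴ + 4)/(-37 + M))) + 2634339/2685785 = (-1945334 - 1*1348307)/((-65383*(6⁴ + 4)/(-37 - 9))) + 2634339/2685785 = (-1945334 - 1348307)/((-65383*(1296 + 4)/(-46))) + 2634339*(1/2685785) = -3293641/((-84997900*(-1)/46)) + 2634339/2685785 = -3293641/((-65383*(-650/23))) + 2634339/2685785 = -3293641/42498950/23 + 2634339/2685785 = -3293641*23/42498950 + 2634339/2685785 = -5827211/3269150 + 2634339/2685785 = -1407717310757/1756046806550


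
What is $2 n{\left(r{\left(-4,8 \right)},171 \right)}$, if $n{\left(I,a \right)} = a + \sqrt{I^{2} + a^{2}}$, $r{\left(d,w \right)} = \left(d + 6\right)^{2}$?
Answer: $342 + 2 \sqrt{29257} \approx 684.09$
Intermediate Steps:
$r{\left(d,w \right)} = \left(6 + d\right)^{2}$
$2 n{\left(r{\left(-4,8 \right)},171 \right)} = 2 \left(171 + \sqrt{\left(\left(6 - 4\right)^{2}\right)^{2} + 171^{2}}\right) = 2 \left(171 + \sqrt{\left(2^{2}\right)^{2} + 29241}\right) = 2 \left(171 + \sqrt{4^{2} + 29241}\right) = 2 \left(171 + \sqrt{16 + 29241}\right) = 2 \left(171 + \sqrt{29257}\right) = 342 + 2 \sqrt{29257}$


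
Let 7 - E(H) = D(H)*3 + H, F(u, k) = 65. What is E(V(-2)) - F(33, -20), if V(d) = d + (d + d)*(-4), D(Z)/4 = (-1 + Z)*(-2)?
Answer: 240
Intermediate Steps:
D(Z) = 8 - 8*Z (D(Z) = 4*((-1 + Z)*(-2)) = 4*(2 - 2*Z) = 8 - 8*Z)
V(d) = -7*d (V(d) = d + (2*d)*(-4) = d - 8*d = -7*d)
E(H) = -17 + 23*H (E(H) = 7 - ((8 - 8*H)*3 + H) = 7 - ((24 - 24*H) + H) = 7 - (24 - 23*H) = 7 + (-24 + 23*H) = -17 + 23*H)
E(V(-2)) - F(33, -20) = (-17 + 23*(-7*(-2))) - 1*65 = (-17 + 23*14) - 65 = (-17 + 322) - 65 = 305 - 65 = 240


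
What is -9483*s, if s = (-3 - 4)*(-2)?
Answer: -132762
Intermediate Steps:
s = 14 (s = -7*(-2) = 14)
-9483*s = -9483*14 = -132762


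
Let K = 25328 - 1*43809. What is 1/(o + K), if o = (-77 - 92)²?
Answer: 1/10080 ≈ 9.9206e-5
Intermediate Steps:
o = 28561 (o = (-169)² = 28561)
K = -18481 (K = 25328 - 43809 = -18481)
1/(o + K) = 1/(28561 - 18481) = 1/10080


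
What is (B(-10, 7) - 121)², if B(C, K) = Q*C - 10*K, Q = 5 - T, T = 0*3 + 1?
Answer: 53361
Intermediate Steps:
T = 1 (T = 0 + 1 = 1)
Q = 4 (Q = 5 - 1*1 = 5 - 1 = 4)
B(C, K) = -10*K + 4*C (B(C, K) = 4*C - 10*K = -10*K + 4*C)
(B(-10, 7) - 121)² = ((-10*7 + 4*(-10)) - 121)² = ((-70 - 40) - 121)² = (-110 - 121)² = (-231)² = 53361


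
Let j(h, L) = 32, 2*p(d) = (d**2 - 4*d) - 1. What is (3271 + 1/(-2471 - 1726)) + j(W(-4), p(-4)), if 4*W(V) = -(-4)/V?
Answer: 13862690/4197 ≈ 3303.0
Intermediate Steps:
W(V) = 1/V (W(V) = (-(-4)/V)/4 = (4/V)/4 = 1/V)
p(d) = -1/2 + d**2/2 - 2*d (p(d) = ((d**2 - 4*d) - 1)/2 = (-1 + d**2 - 4*d)/2 = -1/2 + d**2/2 - 2*d)
(3271 + 1/(-2471 - 1726)) + j(W(-4), p(-4)) = (3271 + 1/(-2471 - 1726)) + 32 = (3271 + 1/(-4197)) + 32 = (3271 - 1/4197) + 32 = 13728386/4197 + 32 = 13862690/4197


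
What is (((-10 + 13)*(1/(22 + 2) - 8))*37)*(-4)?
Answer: 7067/2 ≈ 3533.5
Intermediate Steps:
(((-10 + 13)*(1/(22 + 2) - 8))*37)*(-4) = ((3*(1/24 - 8))*37)*(-4) = ((3*(-191/24))*37)*(-4) = -191/8*37*(-4) = -7067/8*(-4) = 7067/2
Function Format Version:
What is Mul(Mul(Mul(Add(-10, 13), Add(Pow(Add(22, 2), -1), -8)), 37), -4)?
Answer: Rational(7067, 2) ≈ 3533.5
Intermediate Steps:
Mul(Mul(Mul(Add(-10, 13), Add(Pow(Add(22, 2), -1), -8)), 37), -4) = Mul(Mul(Mul(3, Add(Pow(24, -1), -8)), 37), -4) = Mul(Mul(Mul(3, Add(Rational(1, 24), -8)), 37), -4) = Mul(Mul(Mul(3, Rational(-191, 24)), 37), -4) = Mul(Mul(Rational(-191, 8), 37), -4) = Mul(Rational(-7067, 8), -4) = Rational(7067, 2)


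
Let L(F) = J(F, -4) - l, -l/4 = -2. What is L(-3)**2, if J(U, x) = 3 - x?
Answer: 1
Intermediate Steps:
l = 8 (l = -4*(-2) = 8)
L(F) = -1 (L(F) = (3 - 1*(-4)) - 1*8 = (3 + 4) - 8 = 7 - 8 = -1)
L(-3)**2 = (-1)**2 = 1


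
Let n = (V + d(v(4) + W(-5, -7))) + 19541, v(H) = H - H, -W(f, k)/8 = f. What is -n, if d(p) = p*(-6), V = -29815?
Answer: 10514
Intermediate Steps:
W(f, k) = -8*f
v(H) = 0
d(p) = -6*p
n = -10514 (n = (-29815 - 6*(0 - 8*(-5))) + 19541 = (-29815 - 6*(0 + 40)) + 19541 = (-29815 - 6*40) + 19541 = (-29815 - 240) + 19541 = -30055 + 19541 = -10514)
-n = -1*(-10514) = 10514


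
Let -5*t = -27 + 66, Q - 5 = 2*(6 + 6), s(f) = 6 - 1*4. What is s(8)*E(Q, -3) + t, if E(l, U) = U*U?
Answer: 51/5 ≈ 10.200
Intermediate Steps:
s(f) = 2 (s(f) = 6 - 4 = 2)
Q = 29 (Q = 5 + 2*(6 + 6) = 5 + 2*12 = 5 + 24 = 29)
E(l, U) = U²
t = -39/5 (t = -(-27 + 66)/5 = -⅕*39 = -39/5 ≈ -7.8000)
s(8)*E(Q, -3) + t = 2*(-3)² - 39/5 = 2*9 - 39/5 = 18 - 39/5 = 51/5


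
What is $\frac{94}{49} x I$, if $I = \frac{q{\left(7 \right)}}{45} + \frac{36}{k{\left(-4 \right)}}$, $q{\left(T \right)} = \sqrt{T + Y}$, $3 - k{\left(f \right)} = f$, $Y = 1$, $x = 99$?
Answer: $\frac{335016}{343} + \frac{2068 \sqrt{2}}{245} \approx 988.66$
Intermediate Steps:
$k{\left(f \right)} = 3 - f$
$q{\left(T \right)} = \sqrt{1 + T}$ ($q{\left(T \right)} = \sqrt{T + 1} = \sqrt{1 + T}$)
$I = \frac{36}{7} + \frac{2 \sqrt{2}}{45}$ ($I = \frac{\sqrt{1 + 7}}{45} + \frac{36}{3 - -4} = \sqrt{8} \cdot \frac{1}{45} + \frac{36}{3 + 4} = 2 \sqrt{2} \cdot \frac{1}{45} + \frac{36}{7} = \frac{2 \sqrt{2}}{45} + 36 \cdot \frac{1}{7} = \frac{2 \sqrt{2}}{45} + \frac{36}{7} = \frac{36}{7} + \frac{2 \sqrt{2}}{45} \approx 5.2057$)
$\frac{94}{49} x I = \frac{94}{49} \cdot 99 \left(\frac{36}{7} + \frac{2 \sqrt{2}}{45}\right) = \frac{9306 \left(\frac{36}{7} + \frac{2 \sqrt{2}}{45}\right)}{49} = \frac{335016}{343} + \frac{2068 \sqrt{2}}{245}$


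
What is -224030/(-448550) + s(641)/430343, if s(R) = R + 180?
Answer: 9677800184/19303035265 ≈ 0.50136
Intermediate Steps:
s(R) = 180 + R
-224030/(-448550) + s(641)/430343 = -224030/(-448550) + (180 + 641)/430343 = -224030*(-1/448550) + 821*(1/430343) = 22403/44855 + 821/430343 = 9677800184/19303035265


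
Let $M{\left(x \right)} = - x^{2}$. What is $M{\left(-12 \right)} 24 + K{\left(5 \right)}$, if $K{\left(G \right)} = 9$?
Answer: $-3447$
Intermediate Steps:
$M{\left(-12 \right)} 24 + K{\left(5 \right)} = - \left(-12\right)^{2} \cdot 24 + 9 = \left(-1\right) 144 \cdot 24 + 9 = \left(-144\right) 24 + 9 = -3456 + 9 = -3447$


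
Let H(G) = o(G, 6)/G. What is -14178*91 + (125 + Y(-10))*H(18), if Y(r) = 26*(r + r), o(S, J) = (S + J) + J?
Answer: -3872569/3 ≈ -1.2909e+6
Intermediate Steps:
o(S, J) = S + 2*J (o(S, J) = (J + S) + J = S + 2*J)
H(G) = (12 + G)/G (H(G) = (G + 2*6)/G = (G + 12)/G = (12 + G)/G)
Y(r) = 52*r (Y(r) = 26*(2*r) = 52*r)
-14178*91 + (125 + Y(-10))*H(18) = -14178*91 + (125 + 52*(-10))*((12 + 18)/18) = -1290198 + (125 - 520)*((1/18)*30) = -1290198 - 395*5/3 = -1290198 - 1975/3 = -3872569/3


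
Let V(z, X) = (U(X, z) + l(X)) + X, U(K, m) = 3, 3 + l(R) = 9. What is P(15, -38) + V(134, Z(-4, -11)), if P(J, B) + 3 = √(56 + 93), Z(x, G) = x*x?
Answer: 22 + √149 ≈ 34.207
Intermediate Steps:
l(R) = 6 (l(R) = -3 + 9 = 6)
Z(x, G) = x²
P(J, B) = -3 + √149 (P(J, B) = -3 + √(56 + 93) = -3 + √149)
V(z, X) = 9 + X (V(z, X) = (3 + 6) + X = 9 + X)
P(15, -38) + V(134, Z(-4, -11)) = (-3 + √149) + (9 + (-4)²) = (-3 + √149) + (9 + 16) = (-3 + √149) + 25 = 22 + √149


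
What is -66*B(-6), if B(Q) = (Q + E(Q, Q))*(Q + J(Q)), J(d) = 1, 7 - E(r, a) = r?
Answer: 2310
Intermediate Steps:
E(r, a) = 7 - r
B(Q) = 7 + 7*Q (B(Q) = (Q + (7 - Q))*(Q + 1) = 7*(1 + Q) = 7 + 7*Q)
-66*B(-6) = -66*(7 + 7*(-6)) = -66*(7 - 42) = -66*(-35) = 2310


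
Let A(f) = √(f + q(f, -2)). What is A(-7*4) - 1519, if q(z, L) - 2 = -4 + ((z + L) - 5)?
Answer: -1519 + I*√65 ≈ -1519.0 + 8.0623*I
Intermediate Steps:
q(z, L) = -7 + L + z (q(z, L) = 2 + (-4 + ((z + L) - 5)) = 2 + (-4 + ((L + z) - 5)) = 2 + (-4 + (-5 + L + z)) = 2 + (-9 + L + z) = -7 + L + z)
A(f) = √(-9 + 2*f) (A(f) = √(f + (-7 - 2 + f)) = √(f + (-9 + f)) = √(-9 + 2*f))
A(-7*4) - 1519 = √(-9 + 2*(-7*4)) - 1519 = √(-9 + 2*(-28)) - 1519 = √(-9 - 56) - 1519 = √(-65) - 1519 = I*√65 - 1519 = -1519 + I*√65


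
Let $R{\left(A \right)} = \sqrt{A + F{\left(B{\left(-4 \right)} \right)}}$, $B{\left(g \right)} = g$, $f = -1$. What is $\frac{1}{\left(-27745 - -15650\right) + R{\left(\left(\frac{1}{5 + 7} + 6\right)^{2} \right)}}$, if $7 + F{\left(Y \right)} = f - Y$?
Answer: $- \frac{1741680}{21065614847} - \frac{84 \sqrt{97}}{21065614847} \approx -8.2718 \cdot 10^{-5}$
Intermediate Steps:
$F{\left(Y \right)} = -8 - Y$ ($F{\left(Y \right)} = -7 - \left(1 + Y\right) = -8 - Y$)
$R{\left(A \right)} = \sqrt{-4 + A}$ ($R{\left(A \right)} = \sqrt{A - 4} = \sqrt{-4 + A}$)
$\frac{1}{\left(-27745 - -15650\right) + R{\left(\left(\frac{1}{5 + 7} + 6\right)^{2} \right)}} = \frac{1}{\left(-27745 - -15650\right) + \sqrt{-4 + \left(\frac{1}{5 + 7} + 6\right)^{2}}} = \frac{1}{\left(-27745 + 15650\right) + \sqrt{-4 + \left(\frac{1}{12} + 6\right)^{2}}} = \frac{1}{-12095 + \sqrt{-4 + \left(\frac{1}{12} + 6\right)^{2}}} = \frac{1}{-12095 + \sqrt{-4 + \left(\frac{73}{12}\right)^{2}}} = \frac{1}{-12095 + \sqrt{-4 + \frac{5329}{144}}} = \frac{1}{-12095 + \sqrt{\frac{4753}{144}}} = \frac{1}{-12095 + \frac{7 \sqrt{97}}{12}}$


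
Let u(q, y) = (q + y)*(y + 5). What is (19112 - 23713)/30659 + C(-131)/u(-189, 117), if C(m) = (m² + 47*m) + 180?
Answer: -185710/130479 ≈ -1.4233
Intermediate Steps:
C(m) = 180 + m² + 47*m
u(q, y) = (5 + y)*(q + y) (u(q, y) = (q + y)*(5 + y) = (5 + y)*(q + y))
(19112 - 23713)/30659 + C(-131)/u(-189, 117) = (19112 - 23713)/30659 + (180 + (-131)² + 47*(-131))/(117² + 5*(-189) + 5*117 - 189*117) = -4601*1/30659 + (180 + 17161 - 6157)/(13689 - 945 + 585 - 22113) = -107/713 + 11184/(-8784) = -107/713 + 11184*(-1/8784) = -107/713 - 233/183 = -185710/130479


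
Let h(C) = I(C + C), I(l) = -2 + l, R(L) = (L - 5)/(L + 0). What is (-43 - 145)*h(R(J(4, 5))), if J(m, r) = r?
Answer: 376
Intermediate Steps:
R(L) = (-5 + L)/L
h(C) = -2 + 2*C (h(C) = -2 + (C + C) = -2 + 2*C)
(-43 - 145)*h(R(J(4, 5))) = (-43 - 145)*(-2 + 2*((-5 + 5)/5)) = -188*(-2 + 2*((⅕)*0)) = -188*(-2 + 2*0) = -188*(-2 + 0) = -188*(-2) = 376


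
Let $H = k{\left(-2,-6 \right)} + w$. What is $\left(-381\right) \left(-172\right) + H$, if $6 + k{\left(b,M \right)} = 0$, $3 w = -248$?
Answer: $\frac{196330}{3} \approx 65443.0$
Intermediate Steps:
$w = - \frac{248}{3}$ ($w = \frac{1}{3} \left(-248\right) = - \frac{248}{3} \approx -82.667$)
$k{\left(b,M \right)} = -6$ ($k{\left(b,M \right)} = -6 + 0 = -6$)
$H = - \frac{266}{3}$ ($H = -6 - \frac{248}{3} = - \frac{266}{3} \approx -88.667$)
$\left(-381\right) \left(-172\right) + H = \left(-381\right) \left(-172\right) - \frac{266}{3} = 65532 - \frac{266}{3} = \frac{196330}{3}$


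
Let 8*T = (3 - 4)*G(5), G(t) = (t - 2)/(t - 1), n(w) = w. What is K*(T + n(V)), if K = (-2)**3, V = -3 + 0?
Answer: 99/4 ≈ 24.750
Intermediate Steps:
V = -3
K = -8
G(t) = (-2 + t)/(-1 + t)
T = -3/32 (T = ((3 - 4)*((-2 + 5)/(-1 + 5)))/8 = (-3/4)/8 = (-1*3/4)/8 = (1/8)*(-3/4) = -3/32 ≈ -0.093750)
K*(T + n(V)) = -8*(-3/32 - 3) = -8*(-99/32) = 99/4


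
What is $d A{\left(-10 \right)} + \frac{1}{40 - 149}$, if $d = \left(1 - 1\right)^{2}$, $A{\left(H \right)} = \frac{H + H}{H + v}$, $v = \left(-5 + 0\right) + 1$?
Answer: $- \frac{1}{109} \approx -0.0091743$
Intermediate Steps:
$v = -4$ ($v = -5 + 1 = -4$)
$A{\left(H \right)} = \frac{2 H}{-4 + H}$ ($A{\left(H \right)} = \frac{H + H}{H - 4} = \frac{2 H}{-4 + H}$)
$d = 0$ ($d = 0^{2} = 0$)
$d A{\left(-10 \right)} + \frac{1}{40 - 149} = 0 \cdot 2 \left(-10\right) \frac{1}{-4 - 10} + \frac{1}{40 - 149} = 0 \cdot 2 \left(-10\right) \frac{1}{-14} + \frac{1}{-109} = 0 \cdot 2 \left(-10\right) \left(- \frac{1}{14}\right) - \frac{1}{109} = 0 \cdot \frac{10}{7} - \frac{1}{109} = 0 - \frac{1}{109} = - \frac{1}{109}$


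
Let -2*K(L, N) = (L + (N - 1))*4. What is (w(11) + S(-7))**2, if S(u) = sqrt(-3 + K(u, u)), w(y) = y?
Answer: 148 + 66*sqrt(3) ≈ 262.32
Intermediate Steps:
K(L, N) = 2 - 2*L - 2*N (K(L, N) = -(L + (N - 1))*4/2 = -(L + (-1 + N))*4/2 = -(-1 + L + N)*4/2 = -(-4 + 4*L + 4*N)/2 = 2 - 2*L - 2*N)
S(u) = sqrt(-1 - 4*u) (S(u) = sqrt(-3 + (2 - 2*u - 2*u)) = sqrt(-3 + (2 - 4*u)) = sqrt(-1 - 4*u))
(w(11) + S(-7))**2 = (11 + sqrt(-1 - 4*(-7)))**2 = (11 + sqrt(-1 + 28))**2 = (11 + sqrt(27))**2 = (11 + 3*sqrt(3))**2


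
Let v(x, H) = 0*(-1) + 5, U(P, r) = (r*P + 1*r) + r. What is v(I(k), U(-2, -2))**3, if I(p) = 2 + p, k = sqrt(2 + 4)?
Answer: 125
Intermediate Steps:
U(P, r) = 2*r + P*r (U(P, r) = (P*r + r) + r = (r + P*r) + r = 2*r + P*r)
k = sqrt(6) ≈ 2.4495
v(x, H) = 5 (v(x, H) = 0 + 5 = 5)
v(I(k), U(-2, -2))**3 = 5**3 = 125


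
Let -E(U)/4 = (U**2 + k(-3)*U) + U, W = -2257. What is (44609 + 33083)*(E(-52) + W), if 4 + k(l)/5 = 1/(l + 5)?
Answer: -1282306460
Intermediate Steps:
k(l) = -20 + 5/(5 + l) (k(l) = -20 + 5/(l + 5) = -20 + 5/(5 + l))
E(U) = -4*U**2 + 66*U (E(U) = -4*((U**2 + (5*(-19 - 4*(-3))/(5 - 3))*U) + U) = -4*((U**2 + (5*(-19 + 12)/2)*U) + U) = -4*((U**2 + (5*(1/2)*(-7))*U) + U) = -4*((U**2 - 35*U/2) + U) = -4*(U**2 - 33*U/2) = -4*U**2 + 66*U)
(44609 + 33083)*(E(-52) + W) = (44609 + 33083)*(2*(-52)*(33 - 2*(-52)) - 2257) = 77692*(2*(-52)*(33 + 104) - 2257) = 77692*(2*(-52)*137 - 2257) = 77692*(-14248 - 2257) = 77692*(-16505) = -1282306460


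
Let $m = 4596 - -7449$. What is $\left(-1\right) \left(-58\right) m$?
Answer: $698610$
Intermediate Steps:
$m = 12045$ ($m = 4596 + 7449 = 12045$)
$\left(-1\right) \left(-58\right) m = \left(-1\right) \left(-58\right) 12045 = 58 \cdot 12045 = 698610$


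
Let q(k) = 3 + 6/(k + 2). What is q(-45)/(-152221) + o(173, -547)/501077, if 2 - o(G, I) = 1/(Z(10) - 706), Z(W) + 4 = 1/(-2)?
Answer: -2378080371/160710249329819 ≈ -1.4797e-5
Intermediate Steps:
Z(W) = -9/2 (Z(W) = -4 + 1/(-2) = -4 - ½ = -9/2)
o(G, I) = 2844/1421 (o(G, I) = 2 - 1/(-9/2 - 706) = 2 - 1/(-1421/2) = 2 - 1*(-2/1421) = 2 + 2/1421 = 2844/1421)
q(k) = 3 + 6/(2 + k)
q(-45)/(-152221) + o(173, -547)/501077 = (3*(4 - 45)/(2 - 45))/(-152221) + (2844/1421)/501077 = (3*(-41)/(-43))*(-1/152221) + (2844/1421)*(1/501077) = (3*(-1/43)*(-41))*(-1/152221) + 2844/712030417 = (123/43)*(-1/152221) + 2844/712030417 = -123/6545503 + 2844/712030417 = -2378080371/160710249329819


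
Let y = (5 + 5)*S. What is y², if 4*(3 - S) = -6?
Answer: 2025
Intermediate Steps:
S = 9/2 (S = 3 - ¼*(-6) = 3 + 3/2 = 9/2 ≈ 4.5000)
y = 45 (y = (5 + 5)*(9/2) = 10*(9/2) = 45)
y² = 45² = 2025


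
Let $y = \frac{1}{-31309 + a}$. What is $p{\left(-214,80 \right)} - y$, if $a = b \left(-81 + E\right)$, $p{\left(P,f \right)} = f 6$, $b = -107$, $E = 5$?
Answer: $\frac{11124961}{23177} \approx 480.0$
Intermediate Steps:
$p{\left(P,f \right)} = 6 f$
$a = 8132$ ($a = - 107 \left(-81 + 5\right) = \left(-107\right) \left(-76\right) = 8132$)
$y = - \frac{1}{23177}$ ($y = \frac{1}{-31309 + 8132} = \frac{1}{-23177} = - \frac{1}{23177} \approx -4.3146 \cdot 10^{-5}$)
$p{\left(-214,80 \right)} - y = 6 \cdot 80 - - \frac{1}{23177} = 480 + \frac{1}{23177} = \frac{11124961}{23177}$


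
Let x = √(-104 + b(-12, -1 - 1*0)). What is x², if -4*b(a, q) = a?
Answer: -101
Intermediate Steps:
b(a, q) = -a/4
x = I*√101 (x = √(-104 - ¼*(-12)) = √(-104 + 3) = √(-101) = I*√101 ≈ 10.05*I)
x² = (I*√101)² = -101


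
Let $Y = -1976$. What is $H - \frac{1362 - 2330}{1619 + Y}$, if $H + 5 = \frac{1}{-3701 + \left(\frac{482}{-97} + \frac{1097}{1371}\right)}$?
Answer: $- \frac{1356558769259}{175907930100} \approx -7.7118$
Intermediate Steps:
$H = - \frac{2463829487}{492739300}$ ($H = -5 + \frac{1}{-3701 + \left(\frac{482}{-97} + \frac{1097}{1371}\right)} = -5 + \frac{1}{-3701 + \left(482 \left(- \frac{1}{97}\right) + 1097 \cdot \frac{1}{1371}\right)} = -5 + \frac{1}{-3701 + \left(- \frac{482}{97} + \frac{1097}{1371}\right)} = -5 + \frac{1}{-3701 - \frac{554413}{132987}} = -5 + \frac{1}{- \frac{492739300}{132987}} = -5 - \frac{132987}{492739300} = - \frac{2463829487}{492739300} \approx -5.0003$)
$H - \frac{1362 - 2330}{1619 + Y} = - \frac{2463829487}{492739300} - \frac{1362 - 2330}{1619 - 1976} = - \frac{2463829487}{492739300} - - \frac{968}{-357} = - \frac{2463829487}{492739300} - \left(-968\right) \left(- \frac{1}{357}\right) = - \frac{2463829487}{492739300} - \frac{968}{357} = - \frac{1356558769259}{175907930100}$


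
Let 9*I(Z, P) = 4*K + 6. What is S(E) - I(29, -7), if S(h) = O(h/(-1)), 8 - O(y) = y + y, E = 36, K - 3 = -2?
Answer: 710/9 ≈ 78.889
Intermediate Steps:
K = 1 (K = 3 - 2 = 1)
I(Z, P) = 10/9 (I(Z, P) = (4*1 + 6)/9 = (4 + 6)/9 = (⅑)*10 = 10/9)
O(y) = 8 - 2*y (O(y) = 8 - (y + y) = 8 - 2*y)
S(h) = 8 + 2*h (S(h) = 8 - 2*h/(-1) = 8 - 2*h*(-1) = 8 - (-2)*h = 8 + 2*h)
S(E) - I(29, -7) = (8 + 2*36) - 1*10/9 = (8 + 72) - 10/9 = 80 - 10/9 = 710/9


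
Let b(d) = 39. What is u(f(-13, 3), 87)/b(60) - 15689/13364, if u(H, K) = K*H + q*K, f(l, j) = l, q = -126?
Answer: -4159557/13364 ≈ -311.25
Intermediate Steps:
u(H, K) = -126*K + H*K (u(H, K) = K*H - 126*K = H*K - 126*K = -126*K + H*K)
u(f(-13, 3), 87)/b(60) - 15689/13364 = (87*(-126 - 13))/39 - 15689/13364 = (87*(-139))*(1/39) - 15689*1/13364 = -12093*1/39 - 15689/13364 = -4031/13 - 15689/13364 = -4159557/13364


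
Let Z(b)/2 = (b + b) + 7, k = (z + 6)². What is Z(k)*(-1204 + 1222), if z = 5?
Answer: 8964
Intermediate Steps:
k = 121 (k = (5 + 6)² = 11² = 121)
Z(b) = 14 + 4*b (Z(b) = 2*((b + b) + 7) = 2*(2*b + 7) = 2*(7 + 2*b) = 14 + 4*b)
Z(k)*(-1204 + 1222) = (14 + 4*121)*(-1204 + 1222) = (14 + 484)*18 = 498*18 = 8964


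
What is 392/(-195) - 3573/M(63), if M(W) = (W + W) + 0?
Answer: -82903/2730 ≈ -30.367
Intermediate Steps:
M(W) = 2*W (M(W) = 2*W + 0 = 2*W)
392/(-195) - 3573/M(63) = 392/(-195) - 3573/(2*63) = 392*(-1/195) - 3573/126 = -392/195 - 3573*1/126 = -392/195 - 397/14 = -82903/2730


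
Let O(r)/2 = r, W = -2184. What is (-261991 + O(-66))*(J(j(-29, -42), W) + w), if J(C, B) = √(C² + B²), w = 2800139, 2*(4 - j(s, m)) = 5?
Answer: -733980835097 - 786369*√2119937/2 ≈ -7.3455e+11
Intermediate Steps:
j(s, m) = 3/2 (j(s, m) = 4 - ½*5 = 4 - 5/2 = 3/2)
J(C, B) = √(B² + C²)
O(r) = 2*r
(-261991 + O(-66))*(J(j(-29, -42), W) + w) = (-261991 + 2*(-66))*(√((-2184)² + (3/2)²) + 2800139) = (-261991 - 132)*(√(4769856 + 9/4) + 2800139) = -262123*(√(19079433/4) + 2800139) = -262123*(3*√2119937/2 + 2800139) = -262123*(2800139 + 3*√2119937/2) = -733980835097 - 786369*√2119937/2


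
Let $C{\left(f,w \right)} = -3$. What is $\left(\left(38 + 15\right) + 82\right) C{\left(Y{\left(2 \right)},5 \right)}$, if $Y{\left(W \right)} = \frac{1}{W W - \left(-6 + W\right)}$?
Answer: $-405$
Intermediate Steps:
$Y{\left(W \right)} = \frac{1}{6 + W^{2} - W}$ ($Y{\left(W \right)} = \frac{1}{W^{2} - \left(-6 + W\right)} = \frac{1}{6 + W^{2} - W}$)
$\left(\left(38 + 15\right) + 82\right) C{\left(Y{\left(2 \right)},5 \right)} = \left(\left(38 + 15\right) + 82\right) \left(-3\right) = \left(53 + 82\right) \left(-3\right) = 135 \left(-3\right) = -405$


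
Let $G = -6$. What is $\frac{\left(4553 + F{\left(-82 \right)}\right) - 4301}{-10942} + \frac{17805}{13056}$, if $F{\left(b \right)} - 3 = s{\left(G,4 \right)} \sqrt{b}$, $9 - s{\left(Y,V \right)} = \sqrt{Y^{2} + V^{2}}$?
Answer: $\frac{31915505}{23809792} + \frac{i \sqrt{82} \left(-9 + 2 \sqrt{13}\right)}{10942} \approx 1.3404 - 0.0014805 i$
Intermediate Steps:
$s{\left(Y,V \right)} = 9 - \sqrt{V^{2} + Y^{2}}$ ($s{\left(Y,V \right)} = 9 - \sqrt{Y^{2} + V^{2}} = 9 - \sqrt{V^{2} + Y^{2}}$)
$F{\left(b \right)} = 3 + \sqrt{b} \left(9 - 2 \sqrt{13}\right)$ ($F{\left(b \right)} = 3 + \left(9 - \sqrt{4^{2} + \left(-6\right)^{2}}\right) \sqrt{b} = 3 + \left(9 - \sqrt{16 + 36}\right) \sqrt{b} = 3 + \left(9 - \sqrt{52}\right) \sqrt{b} = 3 + \left(9 - 2 \sqrt{13}\right) \sqrt{b} = 3 + \sqrt{b} \left(9 - 2 \sqrt{13}\right)$)
$\frac{\left(4553 + F{\left(-82 \right)}\right) - 4301}{-10942} + \frac{17805}{13056} = \frac{\left(4553 + \left(3 + \sqrt{-82} \left(9 - 2 \sqrt{13}\right)\right)\right) - 4301}{-10942} + \frac{17805}{13056} = \left(\left(4553 + \left(3 + i \sqrt{82} \left(9 - 2 \sqrt{13}\right)\right)\right) - 4301\right) \left(- \frac{1}{10942}\right) + 17805 \cdot \frac{1}{13056} = \left(\left(4553 + \left(3 + i \sqrt{82} \left(9 - 2 \sqrt{13}\right)\right)\right) - 4301\right) \left(- \frac{1}{10942}\right) + \frac{5935}{4352} = \left(\left(4556 + i \sqrt{82} \left(9 - 2 \sqrt{13}\right)\right) - 4301\right) \left(- \frac{1}{10942}\right) + \frac{5935}{4352} = \left(255 + i \sqrt{82} \left(9 - 2 \sqrt{13}\right)\right) \left(- \frac{1}{10942}\right) + \frac{5935}{4352} = \left(- \frac{255}{10942} - \frac{i \sqrt{82} \left(9 - 2 \sqrt{13}\right)}{10942}\right) + \frac{5935}{4352} = \frac{31915505}{23809792} - \frac{i \sqrt{82} \left(9 - 2 \sqrt{13}\right)}{10942}$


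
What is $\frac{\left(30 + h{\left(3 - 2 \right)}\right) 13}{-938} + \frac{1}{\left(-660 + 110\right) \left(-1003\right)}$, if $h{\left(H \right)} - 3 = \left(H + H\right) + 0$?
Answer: $- \frac{8964279}{18480275} \approx -0.48507$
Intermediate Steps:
$h{\left(H \right)} = 3 + 2 H$ ($h{\left(H \right)} = 3 + \left(\left(H + H\right) + 0\right) = 3 + \left(2 H + 0\right) = 3 + 2 H$)
$\frac{\left(30 + h{\left(3 - 2 \right)}\right) 13}{-938} + \frac{1}{\left(-660 + 110\right) \left(-1003\right)} = \frac{\left(30 + \left(3 + 2 \left(3 - 2\right)\right)\right) 13}{-938} + \frac{1}{\left(-660 + 110\right) \left(-1003\right)} = \left(30 + \left(3 + 2 \left(3 - 2\right)\right)\right) 13 \left(- \frac{1}{938}\right) + \frac{1}{-550} \left(- \frac{1}{1003}\right) = \left(30 + \left(3 + 2 \cdot 1\right)\right) 13 \left(- \frac{1}{938}\right) - - \frac{1}{551650} = \left(30 + \left(3 + 2\right)\right) 13 \left(- \frac{1}{938}\right) + \frac{1}{551650} = \left(30 + 5\right) 13 \left(- \frac{1}{938}\right) + \frac{1}{551650} = 35 \cdot 13 \left(- \frac{1}{938}\right) + \frac{1}{551650} = 455 \left(- \frac{1}{938}\right) + \frac{1}{551650} = - \frac{65}{134} + \frac{1}{551650} = - \frac{8964279}{18480275}$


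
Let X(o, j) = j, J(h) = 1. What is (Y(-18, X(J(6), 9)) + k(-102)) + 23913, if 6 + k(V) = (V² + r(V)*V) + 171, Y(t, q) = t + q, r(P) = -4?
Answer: 34881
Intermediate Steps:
Y(t, q) = q + t
k(V) = 165 + V² - 4*V (k(V) = -6 + ((V² - 4*V) + 171) = -6 + (171 + V² - 4*V) = 165 + V² - 4*V)
(Y(-18, X(J(6), 9)) + k(-102)) + 23913 = ((9 - 18) + (165 + (-102)² - 4*(-102))) + 23913 = (-9 + (165 + 10404 + 408)) + 23913 = (-9 + 10977) + 23913 = 10968 + 23913 = 34881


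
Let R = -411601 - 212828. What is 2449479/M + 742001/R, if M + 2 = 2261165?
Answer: -3801525248/36203480793 ≈ -0.10500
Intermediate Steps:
R = -624429
M = 2261163 (M = -2 + 2261165 = 2261163)
2449479/M + 742001/R = 2449479/2261163 + 742001/(-624429) = 2449479*(1/2261163) + 742001*(-1/624429) = 816493/753721 - 57077/48033 = -3801525248/36203480793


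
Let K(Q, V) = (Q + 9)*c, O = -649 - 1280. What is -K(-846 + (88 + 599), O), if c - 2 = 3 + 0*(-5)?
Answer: 750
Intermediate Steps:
O = -1929
c = 5 (c = 2 + (3 + 0*(-5)) = 2 + (3 + 0) = 2 + 3 = 5)
K(Q, V) = 45 + 5*Q (K(Q, V) = (Q + 9)*5 = (9 + Q)*5 = 45 + 5*Q)
-K(-846 + (88 + 599), O) = -(45 + 5*(-846 + (88 + 599))) = -(45 + 5*(-846 + 687)) = -(45 + 5*(-159)) = -(45 - 795) = -1*(-750) = 750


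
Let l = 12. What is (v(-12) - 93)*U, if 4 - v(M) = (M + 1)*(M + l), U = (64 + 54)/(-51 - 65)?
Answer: 5251/58 ≈ 90.534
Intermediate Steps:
U = -59/58 (U = 118/(-116) = 118*(-1/116) = -59/58 ≈ -1.0172)
v(M) = 4 - (1 + M)*(12 + M) (v(M) = 4 - (M + 1)*(M + 12) = 4 - (1 + M)*(12 + M))
(v(-12) - 93)*U = ((-8 - 1*(-12)**2 - 13*(-12)) - 93)*(-59/58) = ((-8 - 1*144 + 156) - 93)*(-59/58) = ((-8 - 144 + 156) - 93)*(-59/58) = (4 - 93)*(-59/58) = -89*(-59/58) = 5251/58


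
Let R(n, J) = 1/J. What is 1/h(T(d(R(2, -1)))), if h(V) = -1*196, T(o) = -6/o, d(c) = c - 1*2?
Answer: -1/196 ≈ -0.0051020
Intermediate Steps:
d(c) = -2 + c (d(c) = c - 2 = -2 + c)
h(V) = -196
1/h(T(d(R(2, -1)))) = 1/(-196) = -1/196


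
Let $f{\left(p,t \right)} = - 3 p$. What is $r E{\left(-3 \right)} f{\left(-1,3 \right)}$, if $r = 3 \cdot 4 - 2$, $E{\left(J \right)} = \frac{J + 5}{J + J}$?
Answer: $-10$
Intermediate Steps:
$E{\left(J \right)} = \frac{5 + J}{2 J}$
$r = 10$ ($r = 12 - 2 = 10$)
$r E{\left(-3 \right)} f{\left(-1,3 \right)} = 10 \frac{5 - 3}{2 \left(-3\right)} \left(\left(-3\right) \left(-1\right)\right) = 10 \cdot \frac{1}{2} \left(- \frac{1}{3}\right) 2 \cdot 3 = 10 \left(- \frac{1}{3}\right) 3 = \left(- \frac{10}{3}\right) 3 = -10$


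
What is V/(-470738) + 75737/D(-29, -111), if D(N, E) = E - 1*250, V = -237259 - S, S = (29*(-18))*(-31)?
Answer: -35560791705/169936418 ≈ -209.26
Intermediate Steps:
S = 16182 (S = -522*(-31) = 16182)
V = -253441 (V = -237259 - 1*16182 = -237259 - 16182 = -253441)
D(N, E) = -250 + E (D(N, E) = E - 250 = -250 + E)
V/(-470738) + 75737/D(-29, -111) = -253441/(-470738) + 75737/(-250 - 111) = -253441*(-1/470738) + 75737/(-361) = 253441/470738 + 75737*(-1/361) = 253441/470738 - 75737/361 = -35560791705/169936418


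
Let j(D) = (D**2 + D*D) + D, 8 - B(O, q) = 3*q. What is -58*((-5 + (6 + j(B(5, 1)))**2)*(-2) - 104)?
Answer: 437088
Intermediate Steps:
B(O, q) = 8 - 3*q
j(D) = D + 2*D**2 (j(D) = (D**2 + D**2) + D = 2*D**2 + D = D + 2*D**2)
-58*((-5 + (6 + j(B(5, 1)))**2)*(-2) - 104) = -58*((-5 + (6 + (8 - 3*1)*(1 + 2*(8 - 3*1)))**2)*(-2) - 104) = -58*((-5 + (6 + (8 - 3)*(1 + 2*(8 - 3)))**2)*(-2) - 104) = -58*((-5 + (6 + 5*(1 + 2*5))**2)*(-2) - 104) = -58*((-5 + (6 + 5*(1 + 10))**2)*(-2) - 104) = -58*((-5 + (6 + 5*11)**2)*(-2) - 104) = -58*((-5 + (6 + 55)**2)*(-2) - 104) = -58*((-5 + 61**2)*(-2) - 104) = -58*((-5 + 3721)*(-2) - 104) = -58*(3716*(-2) - 104) = -58*(-7432 - 104) = -58*(-7536) = 437088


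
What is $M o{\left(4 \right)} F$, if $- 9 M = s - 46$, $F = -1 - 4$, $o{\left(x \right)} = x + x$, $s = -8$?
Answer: $-240$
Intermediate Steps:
$o{\left(x \right)} = 2 x$
$F = -5$ ($F = -1 - 4 = -5$)
$M = 6$ ($M = - \frac{-8 - 46}{9} = \left(- \frac{1}{9}\right) \left(-54\right) = 6$)
$M o{\left(4 \right)} F = 6 \cdot 2 \cdot 4 \left(-5\right) = 6 \cdot 8 \left(-5\right) = 48 \left(-5\right) = -240$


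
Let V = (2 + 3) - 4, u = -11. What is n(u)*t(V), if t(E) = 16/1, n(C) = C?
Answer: -176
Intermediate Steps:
V = 1 (V = 5 - 4 = 1)
t(E) = 16 (t(E) = 16*1 = 16)
n(u)*t(V) = -11*16 = -176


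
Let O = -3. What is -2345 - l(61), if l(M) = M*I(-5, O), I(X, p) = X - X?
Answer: -2345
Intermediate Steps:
I(X, p) = 0
l(M) = 0 (l(M) = M*0 = 0)
-2345 - l(61) = -2345 - 1*0 = -2345 + 0 = -2345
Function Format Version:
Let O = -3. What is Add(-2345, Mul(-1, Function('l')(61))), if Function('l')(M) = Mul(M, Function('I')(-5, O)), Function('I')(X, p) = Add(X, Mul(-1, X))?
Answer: -2345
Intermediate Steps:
Function('I')(X, p) = 0
Function('l')(M) = 0 (Function('l')(M) = Mul(M, 0) = 0)
Add(-2345, Mul(-1, Function('l')(61))) = Add(-2345, Mul(-1, 0)) = Add(-2345, 0) = -2345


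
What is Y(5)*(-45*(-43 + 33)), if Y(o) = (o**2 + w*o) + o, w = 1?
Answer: 15750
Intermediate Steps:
Y(o) = o**2 + 2*o (Y(o) = (o**2 + 1*o) + o = (o**2 + o) + o = (o + o**2) + o = o**2 + 2*o)
Y(5)*(-45*(-43 + 33)) = (5*(2 + 5))*(-45*(-43 + 33)) = (5*7)*(-45*(-10)) = 35*450 = 15750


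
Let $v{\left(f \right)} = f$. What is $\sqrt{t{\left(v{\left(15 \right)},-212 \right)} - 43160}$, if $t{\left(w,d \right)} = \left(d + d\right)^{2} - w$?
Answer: $\sqrt{136601} \approx 369.6$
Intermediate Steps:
$t{\left(w,d \right)} = - w + 4 d^{2}$ ($t{\left(w,d \right)} = \left(2 d\right)^{2} - w = 4 d^{2} - w = - w + 4 d^{2}$)
$\sqrt{t{\left(v{\left(15 \right)},-212 \right)} - 43160} = \sqrt{\left(\left(-1\right) 15 + 4 \left(-212\right)^{2}\right) - 43160} = \sqrt{\left(-15 + 4 \cdot 44944\right) - 43160} = \sqrt{\left(-15 + 179776\right) - 43160} = \sqrt{179761 - 43160} = \sqrt{136601}$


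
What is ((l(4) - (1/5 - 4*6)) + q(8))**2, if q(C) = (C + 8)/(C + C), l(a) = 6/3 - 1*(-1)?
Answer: 19321/25 ≈ 772.84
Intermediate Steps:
l(a) = 3 (l(a) = 6*(1/3) + 1 = 2 + 1 = 3)
q(C) = (8 + C)/(2*C) (q(C) = (8 + C)/((2*C)) = (8 + C)*(1/(2*C)) = (8 + C)/(2*C))
((l(4) - (1/5 - 4*6)) + q(8))**2 = ((3 - (1/5 - 4*6)) + (1/2)*(8 + 8)/8)**2 = ((3 - (1*(1/5) - 24)) + (1/2)*(1/8)*16)**2 = ((3 - (1/5 - 24)) + 1)**2 = ((3 - 1*(-119/5)) + 1)**2 = ((3 + 119/5) + 1)**2 = (134/5 + 1)**2 = (139/5)**2 = 19321/25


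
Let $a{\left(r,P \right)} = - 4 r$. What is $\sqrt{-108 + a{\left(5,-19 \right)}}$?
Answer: $8 i \sqrt{2} \approx 11.314 i$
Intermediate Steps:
$\sqrt{-108 + a{\left(5,-19 \right)}} = \sqrt{-108 - 20} = \sqrt{-128} = 8 i \sqrt{2}$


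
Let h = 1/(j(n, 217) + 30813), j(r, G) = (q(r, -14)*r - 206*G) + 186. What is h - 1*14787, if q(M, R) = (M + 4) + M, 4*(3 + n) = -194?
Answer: -254469485/17209 ≈ -14787.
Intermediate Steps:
n = -103/2 (n = -3 + (¼)*(-194) = -3 - 97/2 = -103/2 ≈ -51.500)
q(M, R) = 4 + 2*M (q(M, R) = (4 + M) + M = 4 + 2*M)
j(r, G) = 186 - 206*G + r*(4 + 2*r) (j(r, G) = ((4 + 2*r)*r - 206*G) + 186 = (r*(4 + 2*r) - 206*G) + 186 = (-206*G + r*(4 + 2*r)) + 186 = 186 - 206*G + r*(4 + 2*r))
h = -2/17209 (h = 1/((186 - 206*217 + 2*(-103/2)*(2 - 103/2)) + 30813) = 1/((186 - 44702 + 2*(-103/2)*(-99/2)) + 30813) = 1/((186 - 44702 + 10197/2) + 30813) = 1/(-78835/2 + 30813) = 1/(-17209/2) = -2/17209 ≈ -0.00011622)
h - 1*14787 = -2/17209 - 1*14787 = -2/17209 - 14787 = -254469485/17209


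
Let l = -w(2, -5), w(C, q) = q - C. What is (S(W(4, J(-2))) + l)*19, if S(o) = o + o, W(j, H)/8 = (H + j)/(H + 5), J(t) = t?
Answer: 1007/3 ≈ 335.67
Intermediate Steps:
W(j, H) = 8*(H + j)/(5 + H) (W(j, H) = 8*((H + j)/(H + 5)) = 8*((H + j)/(5 + H)) = 8*(H + j)/(5 + H))
S(o) = 2*o
l = 7 (l = -(-5 - 1*2) = -(-5 - 2) = -1*(-7) = 7)
(S(W(4, J(-2))) + l)*19 = (2*(8*(-2 + 4)/(5 - 2)) + 7)*19 = (2*(8*2/3) + 7)*19 = (2*(8*(⅓)*2) + 7)*19 = (2*(16/3) + 7)*19 = (32/3 + 7)*19 = (53/3)*19 = 1007/3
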